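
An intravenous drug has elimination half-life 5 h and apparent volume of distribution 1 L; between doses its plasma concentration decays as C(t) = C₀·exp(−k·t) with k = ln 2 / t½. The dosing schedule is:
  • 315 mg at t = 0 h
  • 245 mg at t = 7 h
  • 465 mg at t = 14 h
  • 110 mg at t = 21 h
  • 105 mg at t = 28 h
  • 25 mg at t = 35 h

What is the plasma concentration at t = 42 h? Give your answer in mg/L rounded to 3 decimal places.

42.969 mg/L

k = ln 2 / 5 = 0.13863 per h
Dose 1 (315 mg at t=0 h): 315·exp(−0.13863·42) = 0.933 mg/L
Dose 2 (245 mg at t=7 h): 245·exp(−0.13863·35) = 1.914 mg/L
Dose 3 (465 mg at t=14 h): 465·exp(−0.13863·28) = 9.587 mg/L
Dose 4 (110 mg at t=21 h): 110·exp(−0.13863·21) = 5.985 mg/L
Dose 5 (105 mg at t=28 h): 105·exp(−0.13863·14) = 15.077 mg/L
Dose 6 (25 mg at t=35 h): 25·exp(−0.13863·7) = 9.473 mg/L
C(42) = 0.933 + 1.914 + 9.587 + 5.985 + 15.077 + 9.473 = 42.969 mg/L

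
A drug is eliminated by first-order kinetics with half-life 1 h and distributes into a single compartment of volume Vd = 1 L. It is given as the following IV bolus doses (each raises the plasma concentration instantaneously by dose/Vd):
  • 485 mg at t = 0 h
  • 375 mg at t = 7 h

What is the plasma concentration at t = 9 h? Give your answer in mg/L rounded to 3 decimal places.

94.697 mg/L

k = ln 2 / 1 = 0.69315 per h
Dose 1 (485 mg at t=0 h): 485·exp(−0.69315·9) = 0.947 mg/L
Dose 2 (375 mg at t=7 h): 375·exp(−0.69315·2) = 93.750 mg/L
C(9) = 0.947 + 93.750 = 94.697 mg/L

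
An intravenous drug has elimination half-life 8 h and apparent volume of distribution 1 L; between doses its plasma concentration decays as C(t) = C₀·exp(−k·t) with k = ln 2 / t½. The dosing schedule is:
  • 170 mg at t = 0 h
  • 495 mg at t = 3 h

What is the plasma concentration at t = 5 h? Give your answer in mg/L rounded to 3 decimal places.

k = ln 2 / 8 = 0.08664 per h
Dose 1 (170 mg at t=0 h): 170·exp(−0.08664·5) = 110.231 mg/L
Dose 2 (495 mg at t=3 h): 495·exp(−0.08664·2) = 416.244 mg/L
C(5) = 110.231 + 416.244 = 526.475 mg/L

526.475 mg/L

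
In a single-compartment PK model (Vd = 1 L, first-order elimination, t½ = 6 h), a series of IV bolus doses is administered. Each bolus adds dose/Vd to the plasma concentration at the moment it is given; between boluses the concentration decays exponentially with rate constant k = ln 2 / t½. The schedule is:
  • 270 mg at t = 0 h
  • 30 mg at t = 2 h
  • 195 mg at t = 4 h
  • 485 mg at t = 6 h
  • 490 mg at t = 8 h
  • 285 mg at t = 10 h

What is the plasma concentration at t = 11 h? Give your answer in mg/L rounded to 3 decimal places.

k = ln 2 / 6 = 0.11552 per h
Dose 1 (270 mg at t=0 h): 270·exp(−0.11552·11) = 75.766 mg/L
Dose 2 (30 mg at t=2 h): 30·exp(−0.11552·9) = 10.607 mg/L
Dose 3 (195 mg at t=4 h): 195·exp(−0.11552·7) = 86.863 mg/L
Dose 4 (485 mg at t=6 h): 485·exp(−0.11552·5) = 272.197 mg/L
Dose 5 (490 mg at t=8 h): 490·exp(−0.11552·3) = 346.482 mg/L
Dose 6 (285 mg at t=10 h): 285·exp(−0.11552·1) = 253.906 mg/L
C(11) = 75.766 + 10.607 + 86.863 + 272.197 + 346.482 + 253.906 = 1045.821 mg/L

1045.821 mg/L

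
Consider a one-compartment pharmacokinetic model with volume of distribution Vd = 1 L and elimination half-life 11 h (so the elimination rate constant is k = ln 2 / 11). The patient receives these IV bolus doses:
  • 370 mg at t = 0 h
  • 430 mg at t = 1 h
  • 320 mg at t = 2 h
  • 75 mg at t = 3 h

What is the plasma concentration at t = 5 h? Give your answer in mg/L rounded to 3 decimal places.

k = ln 2 / 11 = 0.06301 per h
Dose 1 (370 mg at t=0 h): 370·exp(−0.06301·5) = 270.004 mg/L
Dose 2 (430 mg at t=1 h): 430·exp(−0.06301·4) = 334.197 mg/L
Dose 3 (320 mg at t=2 h): 320·exp(−0.06301·3) = 264.881 mg/L
Dose 4 (75 mg at t=3 h): 75·exp(−0.06301·2) = 66.119 mg/L
C(5) = 270.004 + 334.197 + 264.881 + 66.119 = 935.202 mg/L

935.202 mg/L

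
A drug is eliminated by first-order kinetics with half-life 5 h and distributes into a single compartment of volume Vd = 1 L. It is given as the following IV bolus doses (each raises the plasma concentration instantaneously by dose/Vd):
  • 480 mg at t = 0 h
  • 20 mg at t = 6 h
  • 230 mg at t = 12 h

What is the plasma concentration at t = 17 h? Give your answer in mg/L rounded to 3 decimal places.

k = ln 2 / 5 = 0.13863 per h
Dose 1 (480 mg at t=0 h): 480·exp(−0.13863·17) = 45.471 mg/L
Dose 2 (20 mg at t=6 h): 20·exp(−0.13863·11) = 4.353 mg/L
Dose 3 (230 mg at t=12 h): 230·exp(−0.13863·5) = 115.000 mg/L
C(17) = 45.471 + 4.353 + 115.000 = 164.824 mg/L

164.824 mg/L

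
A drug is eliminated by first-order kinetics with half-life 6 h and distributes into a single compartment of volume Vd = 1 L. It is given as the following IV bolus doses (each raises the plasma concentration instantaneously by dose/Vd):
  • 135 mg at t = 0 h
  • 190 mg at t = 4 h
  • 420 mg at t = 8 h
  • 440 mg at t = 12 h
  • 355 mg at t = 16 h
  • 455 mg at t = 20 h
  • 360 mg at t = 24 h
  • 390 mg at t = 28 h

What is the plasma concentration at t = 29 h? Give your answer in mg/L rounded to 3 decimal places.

903.601 mg/L

k = ln 2 / 6 = 0.11552 per h
Dose 1 (135 mg at t=0 h): 135·exp(−0.11552·29) = 4.735 mg/L
Dose 2 (190 mg at t=4 h): 190·exp(−0.11552·25) = 10.579 mg/L
Dose 3 (420 mg at t=8 h): 420·exp(−0.11552·21) = 37.123 mg/L
Dose 4 (440 mg at t=12 h): 440·exp(−0.11552·17) = 61.735 mg/L
Dose 5 (355 mg at t=16 h): 355·exp(−0.11552·13) = 79.067 mg/L
Dose 6 (455 mg at t=20 h): 455·exp(−0.11552·9) = 160.867 mg/L
Dose 7 (360 mg at t=24 h): 360·exp(−0.11552·5) = 202.043 mg/L
Dose 8 (390 mg at t=28 h): 390·exp(−0.11552·1) = 347.451 mg/L
C(29) = 4.735 + 10.579 + 37.123 + 61.735 + 79.067 + 160.867 + 202.043 + 347.451 = 903.601 mg/L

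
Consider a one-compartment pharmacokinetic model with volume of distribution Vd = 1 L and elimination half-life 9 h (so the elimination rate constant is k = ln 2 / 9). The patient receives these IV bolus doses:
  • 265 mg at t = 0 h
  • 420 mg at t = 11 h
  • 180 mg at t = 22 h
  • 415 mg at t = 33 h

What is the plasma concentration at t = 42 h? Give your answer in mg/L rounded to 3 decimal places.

295.090 mg/L

k = ln 2 / 9 = 0.07702 per h
Dose 1 (265 mg at t=0 h): 265·exp(−0.07702·42) = 10.434 mg/L
Dose 2 (420 mg at t=11 h): 420·exp(−0.07702·31) = 38.581 mg/L
Dose 3 (180 mg at t=22 h): 180·exp(−0.07702·20) = 38.576 mg/L
Dose 4 (415 mg at t=33 h): 415·exp(−0.07702·9) = 207.500 mg/L
C(42) = 10.434 + 38.581 + 38.576 + 207.500 = 295.090 mg/L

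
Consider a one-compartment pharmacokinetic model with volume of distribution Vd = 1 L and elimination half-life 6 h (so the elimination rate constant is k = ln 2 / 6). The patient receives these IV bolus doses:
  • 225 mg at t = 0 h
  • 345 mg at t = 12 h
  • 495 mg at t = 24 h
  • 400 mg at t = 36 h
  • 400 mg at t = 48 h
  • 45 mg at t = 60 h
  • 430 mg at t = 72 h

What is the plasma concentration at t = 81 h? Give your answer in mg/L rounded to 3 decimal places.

167.876 mg/L

k = ln 2 / 6 = 0.11552 per h
Dose 1 (225 mg at t=0 h): 225·exp(−0.11552·81) = 0.019 mg/L
Dose 2 (345 mg at t=12 h): 345·exp(−0.11552·69) = 0.119 mg/L
Dose 3 (495 mg at t=24 h): 495·exp(−0.11552·57) = 0.684 mg/L
Dose 4 (400 mg at t=36 h): 400·exp(−0.11552·45) = 2.210 mg/L
Dose 5 (400 mg at t=48 h): 400·exp(−0.11552·33) = 8.839 mg/L
Dose 6 (45 mg at t=60 h): 45·exp(−0.11552·21) = 3.977 mg/L
Dose 7 (430 mg at t=72 h): 430·exp(−0.11552·9) = 152.028 mg/L
C(81) = 0.019 + 0.119 + 0.684 + 2.210 + 8.839 + 3.977 + 152.028 = 167.876 mg/L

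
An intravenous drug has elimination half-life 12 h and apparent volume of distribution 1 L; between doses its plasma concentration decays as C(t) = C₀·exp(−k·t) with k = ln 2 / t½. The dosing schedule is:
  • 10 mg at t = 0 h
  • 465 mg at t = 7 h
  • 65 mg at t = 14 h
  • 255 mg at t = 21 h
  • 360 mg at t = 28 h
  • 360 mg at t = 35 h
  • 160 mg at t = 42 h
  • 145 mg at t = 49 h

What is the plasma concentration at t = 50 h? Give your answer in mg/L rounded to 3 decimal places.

k = ln 2 / 12 = 0.05776 per h
Dose 1 (10 mg at t=0 h): 10·exp(−0.05776·50) = 0.557 mg/L
Dose 2 (465 mg at t=7 h): 465·exp(−0.05776·43) = 38.794 mg/L
Dose 3 (65 mg at t=14 h): 65·exp(−0.05776·36) = 8.125 mg/L
Dose 4 (255 mg at t=21 h): 255·exp(−0.05776·29) = 47.759 mg/L
Dose 5 (360 mg at t=28 h): 360·exp(−0.05776·22) = 101.022 mg/L
Dose 6 (360 mg at t=35 h): 360·exp(−0.05776·15) = 151.361 mg/L
Dose 7 (160 mg at t=42 h): 160·exp(−0.05776·8) = 100.794 mg/L
Dose 8 (145 mg at t=49 h): 145·exp(−0.05776·1) = 136.862 mg/L
C(50) = 0.557 + 38.794 + 8.125 + 47.759 + 101.022 + 151.361 + 100.794 + 136.862 = 585.273 mg/L

585.273 mg/L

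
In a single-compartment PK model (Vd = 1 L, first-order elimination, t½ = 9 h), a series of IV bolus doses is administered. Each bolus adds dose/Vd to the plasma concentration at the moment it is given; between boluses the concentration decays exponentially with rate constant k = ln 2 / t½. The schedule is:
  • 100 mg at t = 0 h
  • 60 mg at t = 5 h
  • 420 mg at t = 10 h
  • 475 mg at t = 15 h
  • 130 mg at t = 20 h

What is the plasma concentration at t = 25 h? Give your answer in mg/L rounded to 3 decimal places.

468.079 mg/L

k = ln 2 / 9 = 0.07702 per h
Dose 1 (100 mg at t=0 h): 100·exp(−0.07702·25) = 14.582 mg/L
Dose 2 (60 mg at t=5 h): 60·exp(−0.07702·20) = 12.859 mg/L
Dose 3 (420 mg at t=10 h): 420·exp(−0.07702·15) = 132.292 mg/L
Dose 4 (475 mg at t=15 h): 475·exp(−0.07702·10) = 219.895 mg/L
Dose 5 (130 mg at t=20 h): 130·exp(−0.07702·5) = 88.451 mg/L
C(25) = 14.582 + 12.859 + 132.292 + 219.895 + 88.451 = 468.079 mg/L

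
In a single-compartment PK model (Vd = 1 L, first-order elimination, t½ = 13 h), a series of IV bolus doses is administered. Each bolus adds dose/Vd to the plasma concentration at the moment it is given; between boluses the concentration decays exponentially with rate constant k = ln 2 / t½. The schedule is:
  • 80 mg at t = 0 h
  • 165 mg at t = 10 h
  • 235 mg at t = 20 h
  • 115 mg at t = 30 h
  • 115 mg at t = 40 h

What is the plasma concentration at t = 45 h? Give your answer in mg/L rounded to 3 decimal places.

234.530 mg/L

k = ln 2 / 13 = 0.05332 per h
Dose 1 (80 mg at t=0 h): 80·exp(−0.05332·45) = 7.262 mg/L
Dose 2 (165 mg at t=10 h): 165·exp(−0.05332·35) = 25.528 mg/L
Dose 3 (235 mg at t=20 h): 235·exp(−0.05332·25) = 61.968 mg/L
Dose 4 (115 mg at t=30 h): 115·exp(−0.05332·15) = 51.684 mg/L
Dose 5 (115 mg at t=40 h): 115·exp(−0.05332·5) = 88.088 mg/L
C(45) = 7.262 + 25.528 + 61.968 + 51.684 + 88.088 = 234.530 mg/L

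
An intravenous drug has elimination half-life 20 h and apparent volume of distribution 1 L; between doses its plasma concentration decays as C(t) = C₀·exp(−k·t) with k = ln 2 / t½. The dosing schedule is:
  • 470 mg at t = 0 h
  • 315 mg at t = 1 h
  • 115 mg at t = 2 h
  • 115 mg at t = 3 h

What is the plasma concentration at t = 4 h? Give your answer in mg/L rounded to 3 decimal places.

911.434 mg/L

k = ln 2 / 20 = 0.03466 per h
Dose 1 (470 mg at t=0 h): 470·exp(−0.03466·4) = 409.159 mg/L
Dose 2 (315 mg at t=1 h): 315·exp(−0.03466·3) = 283.894 mg/L
Dose 3 (115 mg at t=2 h): 115·exp(−0.03466·2) = 107.299 mg/L
Dose 4 (115 mg at t=3 h): 115·exp(−0.03466·1) = 111.083 mg/L
C(4) = 409.159 + 283.894 + 107.299 + 111.083 = 911.434 mg/L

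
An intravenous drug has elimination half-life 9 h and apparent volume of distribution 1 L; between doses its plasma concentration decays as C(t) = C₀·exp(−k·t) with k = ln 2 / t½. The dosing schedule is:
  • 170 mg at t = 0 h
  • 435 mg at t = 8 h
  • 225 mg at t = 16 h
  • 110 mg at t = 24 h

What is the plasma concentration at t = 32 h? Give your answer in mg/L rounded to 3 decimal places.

207.987 mg/L

k = ln 2 / 9 = 0.07702 per h
Dose 1 (170 mg at t=0 h): 170·exp(−0.07702·32) = 14.458 mg/L
Dose 2 (435 mg at t=8 h): 435·exp(−0.07702·24) = 68.508 mg/L
Dose 3 (225 mg at t=16 h): 225·exp(−0.07702·16) = 65.617 mg/L
Dose 4 (110 mg at t=24 h): 110·exp(−0.07702·8) = 59.403 mg/L
C(32) = 14.458 + 68.508 + 65.617 + 59.403 = 207.987 mg/L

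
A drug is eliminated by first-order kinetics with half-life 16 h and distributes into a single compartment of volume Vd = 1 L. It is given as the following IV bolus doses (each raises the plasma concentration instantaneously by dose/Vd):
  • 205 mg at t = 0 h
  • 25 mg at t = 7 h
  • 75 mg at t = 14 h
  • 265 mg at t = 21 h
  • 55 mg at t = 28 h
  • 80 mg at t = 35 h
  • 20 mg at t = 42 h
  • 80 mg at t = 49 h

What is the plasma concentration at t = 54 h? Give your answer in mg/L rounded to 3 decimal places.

k = ln 2 / 16 = 0.04332 per h
Dose 1 (205 mg at t=0 h): 205·exp(−0.04332·54) = 19.760 mg/L
Dose 2 (25 mg at t=7 h): 25·exp(−0.04332·47) = 3.263 mg/L
Dose 3 (75 mg at t=14 h): 75·exp(−0.04332·40) = 13.258 mg/L
Dose 4 (265 mg at t=21 h): 265·exp(−0.04332·33) = 63.441 mg/L
Dose 5 (55 mg at t=28 h): 55·exp(−0.04332·26) = 17.832 mg/L
Dose 6 (80 mg at t=35 h): 80·exp(−0.04332·19) = 35.125 mg/L
Dose 7 (20 mg at t=42 h): 20·exp(−0.04332·12) = 11.892 mg/L
Dose 8 (80 mg at t=49 h): 80·exp(−0.04332·5) = 64.420 mg/L
C(54) = 19.760 + 3.263 + 13.258 + 63.441 + 17.832 + 35.125 + 11.892 + 64.420 = 228.991 mg/L

228.991 mg/L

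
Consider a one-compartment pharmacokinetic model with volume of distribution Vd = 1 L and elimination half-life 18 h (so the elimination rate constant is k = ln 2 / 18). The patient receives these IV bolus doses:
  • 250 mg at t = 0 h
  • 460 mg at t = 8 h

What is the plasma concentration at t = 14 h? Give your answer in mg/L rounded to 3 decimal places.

k = ln 2 / 18 = 0.03851 per h
Dose 1 (250 mg at t=0 h): 250·exp(−0.03851·14) = 145.816 mg/L
Dose 2 (460 mg at t=8 h): 460·exp(−0.03851·6) = 365.102 mg/L
C(14) = 145.816 + 365.102 = 510.918 mg/L

510.918 mg/L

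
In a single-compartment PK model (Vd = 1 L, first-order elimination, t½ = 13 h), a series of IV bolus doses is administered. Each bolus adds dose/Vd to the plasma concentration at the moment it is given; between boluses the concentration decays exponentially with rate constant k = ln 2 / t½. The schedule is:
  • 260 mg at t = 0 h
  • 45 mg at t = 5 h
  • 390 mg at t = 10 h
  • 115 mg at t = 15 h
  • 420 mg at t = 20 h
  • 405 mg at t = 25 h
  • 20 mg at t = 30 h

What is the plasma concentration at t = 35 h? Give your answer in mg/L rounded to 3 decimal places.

k = ln 2 / 13 = 0.05332 per h
Dose 1 (260 mg at t=0 h): 260·exp(−0.05332·35) = 40.226 mg/L
Dose 2 (45 mg at t=5 h): 45·exp(−0.05332·30) = 9.089 mg/L
Dose 3 (390 mg at t=10 h): 390·exp(−0.05332·25) = 102.840 mg/L
Dose 4 (115 mg at t=15 h): 115·exp(−0.05332·20) = 39.589 mg/L
Dose 5 (420 mg at t=20 h): 420·exp(−0.05332·15) = 188.759 mg/L
Dose 6 (405 mg at t=25 h): 405·exp(−0.05332·10) = 237.626 mg/L
Dose 7 (20 mg at t=30 h): 20·exp(−0.05332·5) = 15.320 mg/L
C(35) = 40.226 + 9.089 + 102.840 + 39.589 + 188.759 + 237.626 + 15.320 = 633.448 mg/L

633.448 mg/L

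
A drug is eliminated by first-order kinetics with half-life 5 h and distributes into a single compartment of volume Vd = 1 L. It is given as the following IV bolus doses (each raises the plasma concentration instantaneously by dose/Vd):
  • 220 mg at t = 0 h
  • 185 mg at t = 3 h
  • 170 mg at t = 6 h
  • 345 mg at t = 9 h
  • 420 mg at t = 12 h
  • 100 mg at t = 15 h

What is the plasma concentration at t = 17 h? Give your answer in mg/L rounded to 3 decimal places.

483.997 mg/L

k = ln 2 / 5 = 0.13863 per h
Dose 1 (220 mg at t=0 h): 220·exp(−0.13863·17) = 20.841 mg/L
Dose 2 (185 mg at t=3 h): 185·exp(−0.13863·14) = 26.564 mg/L
Dose 3 (170 mg at t=6 h): 170·exp(−0.13863·11) = 36.998 mg/L
Dose 4 (345 mg at t=9 h): 345·exp(−0.13863·8) = 113.808 mg/L
Dose 5 (420 mg at t=12 h): 420·exp(−0.13863·5) = 210.000 mg/L
Dose 6 (100 mg at t=15 h): 100·exp(−0.13863·2) = 75.786 mg/L
C(17) = 20.841 + 26.564 + 36.998 + 113.808 + 210.000 + 75.786 = 483.997 mg/L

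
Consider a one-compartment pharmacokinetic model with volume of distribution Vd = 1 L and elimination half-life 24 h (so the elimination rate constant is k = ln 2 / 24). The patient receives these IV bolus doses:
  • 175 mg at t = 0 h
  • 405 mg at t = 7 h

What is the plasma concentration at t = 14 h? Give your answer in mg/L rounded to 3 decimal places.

k = ln 2 / 24 = 0.02888 per h
Dose 1 (175 mg at t=0 h): 175·exp(−0.02888·14) = 116.798 mg/L
Dose 2 (405 mg at t=7 h): 405·exp(−0.02888·7) = 330.868 mg/L
C(14) = 116.798 + 330.868 = 447.666 mg/L

447.666 mg/L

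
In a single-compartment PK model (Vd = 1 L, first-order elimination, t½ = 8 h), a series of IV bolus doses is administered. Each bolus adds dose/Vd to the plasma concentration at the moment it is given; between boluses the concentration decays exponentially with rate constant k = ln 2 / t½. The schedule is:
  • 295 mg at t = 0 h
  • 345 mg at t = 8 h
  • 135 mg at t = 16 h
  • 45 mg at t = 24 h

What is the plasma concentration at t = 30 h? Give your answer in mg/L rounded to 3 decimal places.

k = ln 2 / 8 = 0.08664 per h
Dose 1 (295 mg at t=0 h): 295·exp(−0.08664·30) = 21.926 mg/L
Dose 2 (345 mg at t=8 h): 345·exp(−0.08664·22) = 51.285 mg/L
Dose 3 (135 mg at t=16 h): 135·exp(−0.08664·14) = 40.136 mg/L
Dose 4 (45 mg at t=24 h): 45·exp(−0.08664·6) = 26.757 mg/L
C(30) = 21.926 + 51.285 + 40.136 + 26.757 = 140.103 mg/L

140.103 mg/L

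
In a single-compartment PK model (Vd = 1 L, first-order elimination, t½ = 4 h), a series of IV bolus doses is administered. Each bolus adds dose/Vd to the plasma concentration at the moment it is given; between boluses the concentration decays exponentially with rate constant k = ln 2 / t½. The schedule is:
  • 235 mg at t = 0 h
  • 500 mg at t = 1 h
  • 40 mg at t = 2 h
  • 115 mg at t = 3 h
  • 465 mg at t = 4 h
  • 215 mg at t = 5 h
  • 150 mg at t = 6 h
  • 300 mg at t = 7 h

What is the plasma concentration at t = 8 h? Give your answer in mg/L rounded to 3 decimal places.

k = ln 2 / 4 = 0.17329 per h
Dose 1 (235 mg at t=0 h): 235·exp(−0.17329·8) = 58.750 mg/L
Dose 2 (500 mg at t=1 h): 500·exp(−0.17329·7) = 148.651 mg/L
Dose 3 (40 mg at t=2 h): 40·exp(−0.17329·6) = 14.142 mg/L
Dose 4 (115 mg at t=3 h): 115·exp(−0.17329·5) = 48.352 mg/L
Dose 5 (465 mg at t=4 h): 465·exp(−0.17329·4) = 232.500 mg/L
Dose 6 (215 mg at t=5 h): 215·exp(−0.17329·3) = 127.840 mg/L
Dose 7 (150 mg at t=6 h): 150·exp(−0.17329·2) = 106.066 mg/L
Dose 8 (300 mg at t=7 h): 300·exp(−0.17329·1) = 252.269 mg/L
C(8) = 58.750 + 148.651 + 14.142 + 48.352 + 232.500 + 127.840 + 106.066 + 252.269 = 988.569 mg/L

988.569 mg/L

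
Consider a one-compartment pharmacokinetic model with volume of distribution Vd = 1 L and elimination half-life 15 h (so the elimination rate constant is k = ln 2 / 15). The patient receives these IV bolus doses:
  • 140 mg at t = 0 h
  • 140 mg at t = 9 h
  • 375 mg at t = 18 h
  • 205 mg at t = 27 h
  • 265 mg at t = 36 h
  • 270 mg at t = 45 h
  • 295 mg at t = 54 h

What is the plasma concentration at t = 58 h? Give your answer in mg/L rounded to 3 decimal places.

k = ln 2 / 15 = 0.04621 per h
Dose 1 (140 mg at t=0 h): 140·exp(−0.04621·58) = 9.597 mg/L
Dose 2 (140 mg at t=9 h): 140·exp(−0.04621·49) = 14.547 mg/L
Dose 3 (375 mg at t=18 h): 375·exp(−0.04621·40) = 59.059 mg/L
Dose 4 (205 mg at t=27 h): 205·exp(−0.04621·31) = 48.936 mg/L
Dose 5 (265 mg at t=36 h): 265·exp(−0.04621·22) = 95.882 mg/L
Dose 6 (270 mg at t=45 h): 270·exp(−0.04621·13) = 148.071 mg/L
Dose 7 (295 mg at t=54 h): 295·exp(−0.04621·4) = 245.215 mg/L
C(58) = 9.597 + 14.547 + 59.059 + 48.936 + 95.882 + 148.071 + 245.215 = 621.306 mg/L

621.306 mg/L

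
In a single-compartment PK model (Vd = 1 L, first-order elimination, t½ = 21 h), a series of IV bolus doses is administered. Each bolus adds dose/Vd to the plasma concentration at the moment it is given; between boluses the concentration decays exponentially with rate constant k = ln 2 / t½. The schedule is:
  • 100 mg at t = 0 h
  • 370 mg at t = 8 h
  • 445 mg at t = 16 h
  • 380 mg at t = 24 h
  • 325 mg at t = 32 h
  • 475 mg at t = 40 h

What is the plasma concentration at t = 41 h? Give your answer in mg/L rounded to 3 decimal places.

1263.183 mg/L

k = ln 2 / 21 = 0.03301 per h
Dose 1 (100 mg at t=0 h): 100·exp(−0.03301·41) = 25.839 mg/L
Dose 2 (370 mg at t=8 h): 370·exp(−0.03301·33) = 124.496 mg/L
Dose 3 (445 mg at t=16 h): 445·exp(−0.03301·25) = 194.980 mg/L
Dose 4 (380 mg at t=24 h): 380·exp(−0.03301·17) = 216.817 mg/L
Dose 5 (325 mg at t=32 h): 325·exp(−0.03301·9) = 241.474 mg/L
Dose 6 (475 mg at t=40 h): 475·exp(−0.03301·1) = 459.578 mg/L
C(41) = 25.839 + 124.496 + 194.980 + 216.817 + 241.474 + 459.578 = 1263.183 mg/L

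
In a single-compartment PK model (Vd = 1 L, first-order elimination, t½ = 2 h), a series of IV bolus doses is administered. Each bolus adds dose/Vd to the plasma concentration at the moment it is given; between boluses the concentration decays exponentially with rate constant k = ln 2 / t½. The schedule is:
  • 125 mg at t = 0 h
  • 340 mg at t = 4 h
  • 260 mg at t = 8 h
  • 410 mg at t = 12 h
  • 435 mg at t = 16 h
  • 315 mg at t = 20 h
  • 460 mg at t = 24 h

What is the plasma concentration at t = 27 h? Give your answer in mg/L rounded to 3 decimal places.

202.841 mg/L

k = ln 2 / 2 = 0.34657 per h
Dose 1 (125 mg at t=0 h): 125·exp(−0.34657·27) = 0.011 mg/L
Dose 2 (340 mg at t=4 h): 340·exp(−0.34657·23) = 0.117 mg/L
Dose 3 (260 mg at t=8 h): 260·exp(−0.34657·19) = 0.359 mg/L
Dose 4 (410 mg at t=12 h): 410·exp(−0.34657·15) = 2.265 mg/L
Dose 5 (435 mg at t=16 h): 435·exp(−0.34657·11) = 9.612 mg/L
Dose 6 (315 mg at t=20 h): 315·exp(−0.34657·7) = 27.842 mg/L
Dose 7 (460 mg at t=24 h): 460·exp(−0.34657·3) = 162.635 mg/L
C(27) = 0.011 + 0.117 + 0.359 + 2.265 + 9.612 + 27.842 + 162.635 = 202.841 mg/L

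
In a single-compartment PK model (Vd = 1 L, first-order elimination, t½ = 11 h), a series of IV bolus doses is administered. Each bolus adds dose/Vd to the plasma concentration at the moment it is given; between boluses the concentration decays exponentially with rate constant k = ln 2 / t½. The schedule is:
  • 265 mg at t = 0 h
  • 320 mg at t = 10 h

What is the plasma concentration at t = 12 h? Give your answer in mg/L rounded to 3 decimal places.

k = ln 2 / 11 = 0.06301 per h
Dose 1 (265 mg at t=0 h): 265·exp(−0.06301·12) = 124.408 mg/L
Dose 2 (320 mg at t=10 h): 320·exp(−0.06301·2) = 282.109 mg/L
C(12) = 124.408 + 282.109 = 406.518 mg/L

406.518 mg/L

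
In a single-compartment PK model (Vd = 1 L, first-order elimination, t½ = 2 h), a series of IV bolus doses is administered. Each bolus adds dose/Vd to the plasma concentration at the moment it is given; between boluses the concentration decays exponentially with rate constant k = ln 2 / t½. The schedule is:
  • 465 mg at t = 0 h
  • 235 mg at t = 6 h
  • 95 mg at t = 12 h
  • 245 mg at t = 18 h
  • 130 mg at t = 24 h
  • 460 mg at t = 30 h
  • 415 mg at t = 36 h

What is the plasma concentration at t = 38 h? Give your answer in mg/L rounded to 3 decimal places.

k = ln 2 / 2 = 0.34657 per h
Dose 1 (465 mg at t=0 h): 465·exp(−0.34657·38) = 0.001 mg/L
Dose 2 (235 mg at t=6 h): 235·exp(−0.34657·32) = 0.004 mg/L
Dose 3 (95 mg at t=12 h): 95·exp(−0.34657·26) = 0.012 mg/L
Dose 4 (245 mg at t=18 h): 245·exp(−0.34657·20) = 0.239 mg/L
Dose 5 (130 mg at t=24 h): 130·exp(−0.34657·14) = 1.016 mg/L
Dose 6 (460 mg at t=30 h): 460·exp(−0.34657·8) = 28.750 mg/L
Dose 7 (415 mg at t=36 h): 415·exp(−0.34657·2) = 207.500 mg/L
C(38) = 0.001 + 0.004 + 0.012 + 0.239 + 1.016 + 28.750 + 207.500 = 237.521 mg/L

237.521 mg/L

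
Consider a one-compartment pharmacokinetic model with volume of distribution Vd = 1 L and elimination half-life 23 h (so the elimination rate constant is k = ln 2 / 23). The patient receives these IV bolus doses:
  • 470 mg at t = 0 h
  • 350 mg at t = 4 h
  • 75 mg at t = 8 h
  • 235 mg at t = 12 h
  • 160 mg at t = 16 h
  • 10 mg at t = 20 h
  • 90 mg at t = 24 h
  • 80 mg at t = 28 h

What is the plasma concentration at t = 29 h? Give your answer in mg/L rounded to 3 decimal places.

k = ln 2 / 23 = 0.03014 per h
Dose 1 (470 mg at t=0 h): 470·exp(−0.03014·29) = 196.127 mg/L
Dose 2 (350 mg at t=4 h): 350·exp(−0.03014·25) = 164.764 mg/L
Dose 3 (75 mg at t=8 h): 75·exp(−0.03014·21) = 39.830 mg/L
Dose 4 (235 mg at t=12 h): 235·exp(−0.03014·17) = 140.789 mg/L
Dose 5 (160 mg at t=16 h): 160·exp(−0.03014·13) = 108.137 mg/L
Dose 6 (10 mg at t=20 h): 10·exp(−0.03014·9) = 7.624 mg/L
Dose 7 (90 mg at t=24 h): 90·exp(−0.03014·5) = 77.411 mg/L
Dose 8 (80 mg at t=28 h): 80·exp(−0.03014·1) = 77.625 mg/L
C(29) = 196.127 + 164.764 + 39.830 + 140.789 + 108.137 + 7.624 + 77.411 + 77.625 = 812.306 mg/L

812.306 mg/L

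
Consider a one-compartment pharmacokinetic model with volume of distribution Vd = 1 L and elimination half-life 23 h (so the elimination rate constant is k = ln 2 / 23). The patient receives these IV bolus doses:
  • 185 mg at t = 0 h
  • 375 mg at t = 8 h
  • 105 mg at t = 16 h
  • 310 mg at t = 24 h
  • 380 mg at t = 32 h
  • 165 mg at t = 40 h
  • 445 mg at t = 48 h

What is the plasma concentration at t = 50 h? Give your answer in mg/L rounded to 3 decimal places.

1087.984 mg/L

k = ln 2 / 23 = 0.03014 per h
Dose 1 (185 mg at t=0 h): 185·exp(−0.03014·50) = 40.998 mg/L
Dose 2 (375 mg at t=8 h): 375·exp(−0.03014·42) = 105.761 mg/L
Dose 3 (105 mg at t=16 h): 105·exp(−0.03014·34) = 37.687 mg/L
Dose 4 (310 mg at t=24 h): 310·exp(−0.03014·26) = 141.601 mg/L
Dose 5 (380 mg at t=32 h): 380·exp(−0.03014·18) = 220.900 mg/L
Dose 6 (165 mg at t=40 h): 165·exp(−0.03014·10) = 122.068 mg/L
Dose 7 (445 mg at t=48 h): 445·exp(−0.03014·2) = 418.971 mg/L
C(50) = 40.998 + 105.761 + 37.687 + 141.601 + 220.900 + 122.068 + 418.971 = 1087.984 mg/L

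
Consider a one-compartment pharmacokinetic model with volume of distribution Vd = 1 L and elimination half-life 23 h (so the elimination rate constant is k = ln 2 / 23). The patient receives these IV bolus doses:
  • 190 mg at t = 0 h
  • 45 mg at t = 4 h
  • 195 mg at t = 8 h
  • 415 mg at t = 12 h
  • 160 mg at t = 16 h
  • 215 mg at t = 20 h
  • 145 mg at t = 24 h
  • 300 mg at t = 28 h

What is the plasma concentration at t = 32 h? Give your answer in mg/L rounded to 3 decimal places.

k = ln 2 / 23 = 0.03014 per h
Dose 1 (190 mg at t=0 h): 190·exp(−0.03014·32) = 72.432 mg/L
Dose 2 (45 mg at t=4 h): 45·exp(−0.03014·28) = 19.353 mg/L
Dose 3 (195 mg at t=8 h): 195·exp(−0.03014·24) = 94.605 mg/L
Dose 4 (415 mg at t=12 h): 415·exp(−0.03014·20) = 227.134 mg/L
Dose 5 (160 mg at t=16 h): 160·exp(−0.03014·16) = 98.789 mg/L
Dose 6 (215 mg at t=20 h): 215·exp(−0.03014·12) = 149.754 mg/L
Dose 7 (145 mg at t=24 h): 145·exp(−0.03014·8) = 113.936 mg/L
Dose 8 (300 mg at t=28 h): 300·exp(−0.03014·4) = 265.931 mg/L
C(32) = 72.432 + 19.353 + 94.605 + 227.134 + 98.789 + 149.754 + 113.936 + 265.931 = 1041.934 mg/L

1041.934 mg/L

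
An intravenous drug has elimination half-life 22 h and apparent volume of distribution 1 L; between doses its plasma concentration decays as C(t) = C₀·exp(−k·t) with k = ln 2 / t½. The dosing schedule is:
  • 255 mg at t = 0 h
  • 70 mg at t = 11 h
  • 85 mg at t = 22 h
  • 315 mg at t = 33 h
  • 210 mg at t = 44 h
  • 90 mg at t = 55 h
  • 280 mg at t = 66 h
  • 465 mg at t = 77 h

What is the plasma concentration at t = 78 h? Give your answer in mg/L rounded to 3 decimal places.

879.161 mg/L

k = ln 2 / 22 = 0.03151 per h
Dose 1 (255 mg at t=0 h): 255·exp(−0.03151·78) = 21.840 mg/L
Dose 2 (70 mg at t=11 h): 70·exp(−0.03151·67) = 8.479 mg/L
Dose 3 (85 mg at t=22 h): 85·exp(−0.03151·56) = 14.560 mg/L
Dose 4 (315 mg at t=33 h): 315·exp(−0.03151·45) = 76.308 mg/L
Dose 5 (210 mg at t=44 h): 210·exp(−0.03151·34) = 71.943 mg/L
Dose 6 (90 mg at t=55 h): 90·exp(−0.03151·23) = 43.604 mg/L
Dose 7 (280 mg at t=66 h): 280·exp(−0.03151·12) = 191.849 mg/L
Dose 8 (465 mg at t=77 h): 465·exp(−0.03151·1) = 450.578 mg/L
C(78) = 21.840 + 8.479 + 14.560 + 76.308 + 71.943 + 43.604 + 191.849 + 450.578 = 879.161 mg/L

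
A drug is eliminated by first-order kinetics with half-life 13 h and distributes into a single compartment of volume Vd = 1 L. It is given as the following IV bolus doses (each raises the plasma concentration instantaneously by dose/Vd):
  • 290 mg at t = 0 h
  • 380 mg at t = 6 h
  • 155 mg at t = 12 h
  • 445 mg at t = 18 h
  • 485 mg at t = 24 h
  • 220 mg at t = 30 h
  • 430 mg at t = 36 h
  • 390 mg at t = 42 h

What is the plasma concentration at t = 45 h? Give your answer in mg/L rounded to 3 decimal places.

k = ln 2 / 13 = 0.05332 per h
Dose 1 (290 mg at t=0 h): 290·exp(−0.05332·45) = 26.325 mg/L
Dose 2 (380 mg at t=6 h): 380·exp(−0.05332·39) = 47.500 mg/L
Dose 3 (155 mg at t=12 h): 155·exp(−0.05332·33) = 26.680 mg/L
Dose 4 (445 mg at t=18 h): 445·exp(−0.05332·27) = 105.474 mg/L
Dose 5 (485 mg at t=24 h): 485·exp(−0.05332·21) = 158.293 mg/L
Dose 6 (220 mg at t=30 h): 220·exp(−0.05332·15) = 98.874 mg/L
Dose 7 (430 mg at t=36 h): 430·exp(−0.05332·9) = 266.111 mg/L
Dose 8 (390 mg at t=42 h): 390·exp(−0.05332·3) = 332.350 mg/L
C(45) = 26.325 + 47.500 + 26.680 + 105.474 + 158.293 + 98.874 + 266.111 + 332.350 = 1061.607 mg/L

1061.607 mg/L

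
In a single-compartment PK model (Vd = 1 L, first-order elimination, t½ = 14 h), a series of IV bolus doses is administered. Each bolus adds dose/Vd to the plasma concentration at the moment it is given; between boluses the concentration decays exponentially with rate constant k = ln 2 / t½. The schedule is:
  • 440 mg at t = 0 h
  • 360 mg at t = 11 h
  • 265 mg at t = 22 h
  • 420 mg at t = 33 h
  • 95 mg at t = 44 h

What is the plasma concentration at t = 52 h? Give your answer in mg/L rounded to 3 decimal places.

k = ln 2 / 14 = 0.04951 per h
Dose 1 (440 mg at t=0 h): 440·exp(−0.04951·52) = 33.523 mg/L
Dose 2 (360 mg at t=11 h): 360·exp(−0.04951·41) = 47.284 mg/L
Dose 3 (265 mg at t=22 h): 265·exp(−0.04951·30) = 60.004 mg/L
Dose 4 (420 mg at t=33 h): 420·exp(−0.04951·19) = 163.949 mg/L
Dose 5 (95 mg at t=44 h): 95·exp(−0.04951·8) = 63.930 mg/L
C(52) = 33.523 + 47.284 + 60.004 + 163.949 + 63.930 = 368.690 mg/L

368.690 mg/L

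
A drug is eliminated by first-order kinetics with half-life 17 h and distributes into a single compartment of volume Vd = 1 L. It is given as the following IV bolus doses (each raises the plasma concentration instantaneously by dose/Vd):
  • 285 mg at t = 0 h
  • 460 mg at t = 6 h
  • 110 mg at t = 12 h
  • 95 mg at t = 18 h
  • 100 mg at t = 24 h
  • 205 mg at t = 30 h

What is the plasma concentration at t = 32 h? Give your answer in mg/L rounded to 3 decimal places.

600.118 mg/L

k = ln 2 / 17 = 0.04077 per h
Dose 1 (285 mg at t=0 h): 285·exp(−0.04077·32) = 77.304 mg/L
Dose 2 (460 mg at t=6 h): 460·exp(−0.04077·26) = 159.353 mg/L
Dose 3 (110 mg at t=12 h): 110·exp(−0.04077·20) = 48.668 mg/L
Dose 4 (95 mg at t=18 h): 95·exp(−0.04077·14) = 53.680 mg/L
Dose 5 (100 mg at t=24 h): 100·exp(−0.04077·8) = 72.167 mg/L
Dose 6 (205 mg at t=30 h): 205·exp(−0.04077·2) = 188.946 mg/L
C(32) = 77.304 + 159.353 + 48.668 + 53.680 + 72.167 + 188.946 = 600.118 mg/L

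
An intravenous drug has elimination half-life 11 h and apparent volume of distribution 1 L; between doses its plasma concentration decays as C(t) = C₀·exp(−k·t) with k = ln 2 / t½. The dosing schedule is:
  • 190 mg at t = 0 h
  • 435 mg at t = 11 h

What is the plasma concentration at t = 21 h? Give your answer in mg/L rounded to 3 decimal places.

282.236 mg/L

k = ln 2 / 11 = 0.06301 per h
Dose 1 (190 mg at t=0 h): 190·exp(−0.06301·21) = 50.589 mg/L
Dose 2 (435 mg at t=11 h): 435·exp(−0.06301·10) = 231.646 mg/L
C(21) = 50.589 + 231.646 = 282.236 mg/L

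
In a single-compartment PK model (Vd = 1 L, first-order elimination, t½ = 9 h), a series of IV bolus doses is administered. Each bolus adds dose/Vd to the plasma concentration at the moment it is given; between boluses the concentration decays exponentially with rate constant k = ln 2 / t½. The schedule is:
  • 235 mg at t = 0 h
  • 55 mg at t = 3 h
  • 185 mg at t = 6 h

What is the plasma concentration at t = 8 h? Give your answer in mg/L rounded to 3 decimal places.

322.919 mg/L

k = ln 2 / 9 = 0.07702 per h
Dose 1 (235 mg at t=0 h): 235·exp(−0.07702·8) = 126.907 mg/L
Dose 2 (55 mg at t=3 h): 55·exp(−0.07702·5) = 37.422 mg/L
Dose 3 (185 mg at t=6 h): 185·exp(−0.07702·2) = 158.590 mg/L
C(8) = 126.907 + 37.422 + 158.590 = 322.919 mg/L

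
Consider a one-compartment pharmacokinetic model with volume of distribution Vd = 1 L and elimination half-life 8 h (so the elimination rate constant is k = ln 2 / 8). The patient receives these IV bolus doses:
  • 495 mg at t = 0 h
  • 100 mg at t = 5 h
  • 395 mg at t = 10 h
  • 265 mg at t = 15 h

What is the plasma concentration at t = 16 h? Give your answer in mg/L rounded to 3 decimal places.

640.180 mg/L

k = ln 2 / 8 = 0.08664 per h
Dose 1 (495 mg at t=0 h): 495·exp(−0.08664·16) = 123.750 mg/L
Dose 2 (100 mg at t=5 h): 100·exp(−0.08664·11) = 38.555 mg/L
Dose 3 (395 mg at t=10 h): 395·exp(−0.08664·6) = 234.868 mg/L
Dose 4 (265 mg at t=15 h): 265·exp(−0.08664·1) = 243.006 mg/L
C(16) = 123.750 + 38.555 + 234.868 + 243.006 = 640.180 mg/L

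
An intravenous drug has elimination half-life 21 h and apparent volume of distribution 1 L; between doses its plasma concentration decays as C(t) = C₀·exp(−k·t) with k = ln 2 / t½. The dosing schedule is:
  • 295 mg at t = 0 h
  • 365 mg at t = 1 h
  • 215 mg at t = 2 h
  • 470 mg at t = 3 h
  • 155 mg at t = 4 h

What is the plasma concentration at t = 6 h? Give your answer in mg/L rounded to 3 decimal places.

k = ln 2 / 21 = 0.03301 per h
Dose 1 (295 mg at t=0 h): 295·exp(−0.03301·6) = 241.999 mg/L
Dose 2 (365 mg at t=1 h): 365·exp(−0.03301·5) = 309.470 mg/L
Dose 3 (215 mg at t=2 h): 215·exp(−0.03301·4) = 188.408 mg/L
Dose 4 (470 mg at t=3 h): 470·exp(−0.03301·3) = 425.690 mg/L
Dose 5 (155 mg at t=4 h): 155·exp(−0.03301·2) = 145.098 mg/L
C(6) = 241.999 + 309.470 + 188.408 + 425.690 + 145.098 = 1310.666 mg/L

1310.666 mg/L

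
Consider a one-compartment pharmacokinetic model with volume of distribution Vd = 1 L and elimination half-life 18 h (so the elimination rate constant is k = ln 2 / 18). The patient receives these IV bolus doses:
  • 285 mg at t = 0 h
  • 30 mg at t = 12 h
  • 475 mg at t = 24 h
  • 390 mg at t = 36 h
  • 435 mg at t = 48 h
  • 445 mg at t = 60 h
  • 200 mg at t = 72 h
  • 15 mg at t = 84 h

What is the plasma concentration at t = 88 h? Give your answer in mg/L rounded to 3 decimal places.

469.756 mg/L

k = ln 2 / 18 = 0.03851 per h
Dose 1 (285 mg at t=0 h): 285·exp(−0.03851·88) = 9.619 mg/L
Dose 2 (30 mg at t=12 h): 30·exp(−0.03851·76) = 1.607 mg/L
Dose 3 (475 mg at t=24 h): 475·exp(−0.03851·64) = 40.398 mg/L
Dose 4 (390 mg at t=36 h): 390·exp(−0.03851·52) = 52.653 mg/L
Dose 5 (435 mg at t=48 h): 435·exp(−0.03851·40) = 93.225 mg/L
Dose 6 (445 mg at t=60 h): 445·exp(−0.03851·28) = 151.388 mg/L
Dose 7 (200 mg at t=72 h): 200·exp(−0.03851·16) = 108.006 mg/L
Dose 8 (15 mg at t=84 h): 15·exp(−0.03851·4) = 12.859 mg/L
C(88) = 9.619 + 1.607 + 40.398 + 52.653 + 93.225 + 151.388 + 108.006 + 12.859 = 469.756 mg/L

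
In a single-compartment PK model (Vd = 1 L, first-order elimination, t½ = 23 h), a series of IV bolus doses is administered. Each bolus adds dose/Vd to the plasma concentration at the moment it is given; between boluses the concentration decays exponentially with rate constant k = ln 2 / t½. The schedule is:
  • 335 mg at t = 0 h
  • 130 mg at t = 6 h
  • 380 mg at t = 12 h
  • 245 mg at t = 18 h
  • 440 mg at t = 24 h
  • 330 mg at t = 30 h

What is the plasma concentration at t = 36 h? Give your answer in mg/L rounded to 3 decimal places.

k = ln 2 / 23 = 0.03014 per h
Dose 1 (335 mg at t=0 h): 335·exp(−0.03014·36) = 113.205 mg/L
Dose 2 (130 mg at t=6 h): 130·exp(−0.03014·30) = 52.638 mg/L
Dose 3 (380 mg at t=12 h): 380·exp(−0.03014·24) = 184.359 mg/L
Dose 4 (245 mg at t=18 h): 245·exp(−0.03014·18) = 142.422 mg/L
Dose 5 (440 mg at t=24 h): 440·exp(−0.03014·12) = 306.474 mg/L
Dose 6 (330 mg at t=30 h): 330·exp(−0.03014·6) = 275.413 mg/L
C(36) = 113.205 + 52.638 + 184.359 + 142.422 + 306.474 + 275.413 = 1074.511 mg/L

1074.511 mg/L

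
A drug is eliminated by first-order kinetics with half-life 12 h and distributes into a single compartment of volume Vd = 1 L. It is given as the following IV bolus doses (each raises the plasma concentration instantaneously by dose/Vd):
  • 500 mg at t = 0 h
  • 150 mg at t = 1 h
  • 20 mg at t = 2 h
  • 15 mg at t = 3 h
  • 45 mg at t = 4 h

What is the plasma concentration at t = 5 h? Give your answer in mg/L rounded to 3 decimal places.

566.288 mg/L

k = ln 2 / 12 = 0.05776 per h
Dose 1 (500 mg at t=0 h): 500·exp(−0.05776·5) = 374.577 mg/L
Dose 2 (150 mg at t=1 h): 150·exp(−0.05776·4) = 119.055 mg/L
Dose 3 (20 mg at t=2 h): 20·exp(−0.05776·3) = 16.818 mg/L
Dose 4 (15 mg at t=3 h): 15·exp(−0.05776·2) = 13.363 mg/L
Dose 5 (45 mg at t=4 h): 45·exp(−0.05776·1) = 42.474 mg/L
C(5) = 374.577 + 119.055 + 16.818 + 13.363 + 42.474 = 566.288 mg/L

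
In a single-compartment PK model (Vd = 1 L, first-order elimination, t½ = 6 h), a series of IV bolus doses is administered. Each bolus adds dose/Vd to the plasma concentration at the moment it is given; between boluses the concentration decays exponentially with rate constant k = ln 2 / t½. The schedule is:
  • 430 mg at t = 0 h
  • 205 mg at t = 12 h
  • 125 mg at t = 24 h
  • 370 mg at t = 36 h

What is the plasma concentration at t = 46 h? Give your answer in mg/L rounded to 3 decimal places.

k = ln 2 / 6 = 0.11552 per h
Dose 1 (430 mg at t=0 h): 430·exp(−0.11552·46) = 2.116 mg/L
Dose 2 (205 mg at t=12 h): 205·exp(−0.11552·34) = 4.036 mg/L
Dose 3 (125 mg at t=24 h): 125·exp(−0.11552·22) = 9.843 mg/L
Dose 4 (370 mg at t=36 h): 370·exp(−0.11552·10) = 116.543 mg/L
C(46) = 2.116 + 4.036 + 9.843 + 116.543 = 132.538 mg/L

132.538 mg/L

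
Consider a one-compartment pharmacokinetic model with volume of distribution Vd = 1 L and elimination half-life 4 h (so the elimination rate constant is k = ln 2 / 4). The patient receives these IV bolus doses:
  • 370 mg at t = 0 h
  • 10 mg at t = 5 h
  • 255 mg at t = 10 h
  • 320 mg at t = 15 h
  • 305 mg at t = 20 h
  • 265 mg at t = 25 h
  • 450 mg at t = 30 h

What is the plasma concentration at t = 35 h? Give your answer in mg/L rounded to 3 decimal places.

k = ln 2 / 4 = 0.17329 per h
Dose 1 (370 mg at t=0 h): 370·exp(−0.17329·35) = 0.859 mg/L
Dose 2 (10 mg at t=5 h): 10·exp(−0.17329·30) = 0.055 mg/L
Dose 3 (255 mg at t=10 h): 255·exp(−0.17329·25) = 3.350 mg/L
Dose 4 (320 mg at t=15 h): 320·exp(−0.17329·20) = 10.000 mg/L
Dose 5 (305 mg at t=20 h): 305·exp(−0.17329·15) = 22.669 mg/L
Dose 6 (265 mg at t=25 h): 265·exp(−0.17329·10) = 46.846 mg/L
Dose 7 (450 mg at t=30 h): 450·exp(−0.17329·5) = 189.202 mg/L
C(35) = 0.859 + 0.055 + 3.350 + 10.000 + 22.669 + 46.846 + 189.202 = 272.982 mg/L

272.982 mg/L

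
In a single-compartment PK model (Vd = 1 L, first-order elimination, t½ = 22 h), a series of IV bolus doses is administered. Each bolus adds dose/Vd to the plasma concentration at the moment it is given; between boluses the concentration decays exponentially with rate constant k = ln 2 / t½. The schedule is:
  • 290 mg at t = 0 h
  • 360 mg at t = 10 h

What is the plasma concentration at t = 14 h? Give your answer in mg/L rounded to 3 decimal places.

503.939 mg/L

k = ln 2 / 22 = 0.03151 per h
Dose 1 (290 mg at t=0 h): 290·exp(−0.03151·14) = 186.566 mg/L
Dose 2 (360 mg at t=10 h): 360·exp(−0.03151·4) = 317.373 mg/L
C(14) = 186.566 + 317.373 = 503.939 mg/L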